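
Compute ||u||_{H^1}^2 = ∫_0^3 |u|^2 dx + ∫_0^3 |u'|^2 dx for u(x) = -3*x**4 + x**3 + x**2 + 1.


||u||_{H^1}^2 = 6704169/140

The H^1 norm (squared) on an interval (0, L) is
  ||u||_{H^1}^2 = ∫_0^L u(x)^2 dx + ∫_0^L u'(x)^2 dx.
Compute u'(x) = -12*x**3 + 3*x**2 + 2*x.
Then u(x)^2 = 9*x**8 - 6*x**7 - 5*x**6 + 2*x**5 - 5*x**4 + 2*x**3 + 2*x**2 + 1 and u'(x)^2 = 144*x**6 - 72*x**5 - 39*x**4 + 12*x**3 + 4*x**2.
Integrate each monomial from 0 to 3 using ∫_0^3 c·x^n dx = c·3^(n+1)/(n+1):
  ∫_0^3 u(x)^2 dx = ∫_0^3 (9*x^8 - 6*x^7 - 5*x^6 + 2*x^5 - 5*x^4 + 2*x^3 + 2*x^2 + 1) dx. Term by term:
    ∫_0^3 9*x^8 dx = 19683;  ∫_0^3 -6*x^7 dx = -19683/4;  ∫_0^3 -5*x^6 dx = -10935/7;
    ∫_0^3 2*x^5 dx = 243;  ∫_0^3 -5*x^4 dx = -243;  ∫_0^3 2*x^3 dx = 81/2;
    ∫_0^3 2*x^2 dx = 18;  ∫_0^3 1 dx = 3.
  Sum: 19683 − 19683/4 − 10935/7 + 243 − 243 + 81/2 + 18 + 3 = 371325/28.
  ∫_0^3 u'(x)^2 dx = ∫_0^3 (144*x^6 - 72*x^5 - 39*x^4 + 12*x^3 + 4*x^2) dx. Term by term:
    ∫_0^3 144*x^6 dx = 314928/7;  ∫_0^3 -72*x^5 dx = -8748;  ∫_0^3 -39*x^4 dx = -9477/5;
    ∫_0^3 12*x^3 dx = 243;  ∫_0^3 4*x^2 dx = 36.
  Sum: 314928/7 − 8748 − 9477/5 + 243 + 36 = 1211886/35.
Adding: ||u||_{H^1}^2 = 371325/28 + 1211886/35 = 6704169/140.


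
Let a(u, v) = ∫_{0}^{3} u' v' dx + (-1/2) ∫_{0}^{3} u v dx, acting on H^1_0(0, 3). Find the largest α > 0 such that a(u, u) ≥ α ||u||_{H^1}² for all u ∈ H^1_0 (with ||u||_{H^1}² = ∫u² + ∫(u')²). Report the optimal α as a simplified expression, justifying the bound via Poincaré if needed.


α = (-9/2 + π^2)/(9 + π^2)

Coercivity of a(·,·) on H^1_0(0, 3) means a(u, u) ≥ α ||u||_{H^1}² for every u ∈ H^1_0.
The interval has length L = 3, and Poincaré/coercivity depend only on L. Here a(u, u) = ∫(u')² + (-1/2)·∫u².
Here c = -1/2 < 0 with |c| < (π/L)² = π^2/9, so coercivity still holds. The condition a(u,u) ≥ α||u||_{H^1}² reads (1−α)∫(u')² ≥ (α−c)∫u². Any admissible α is ≤ 1 (rapidly oscillating u have ∫u²/∫(u')² → 0), and α = 1 would force 0 ≥ (1−c)∫u², impossible since c < 1; so 1−α > 0. By the sharp Poincaré inequality on H^1_0 of an interval of length L, ∫(u')² ≥ (π/L)²∫u² with equality for the first sine mode sin(π(x−x₀)/L) (x₀ the left endpoint), so the inequality holds for all u iff (1−α)(π/L)² ≥ α − c, i.e. α ≤ ((π/L)² + c)/((π/L)² + 1) = (1 + c(L/π)²)/(1 + (L/π)²). (Direct route, valid since c ≤ 0: Poincaré gives c∫u² ≥ c(L/π)²∫(u')², so a(u,u) ≥ (1 + c(L/π)²)∫(u')², while ||u||_{H^1}² ≤ (1 + (L/π)²)∫(u')²; dividing yields the same α.) With (π/L)² = π^2/9 and c = -1/2, the largest admissible constant is α = ((π/L)² + c)/((π/L)² + 1).
Simplifying, α = (-9/2 + π^2)/(9 + π^2).


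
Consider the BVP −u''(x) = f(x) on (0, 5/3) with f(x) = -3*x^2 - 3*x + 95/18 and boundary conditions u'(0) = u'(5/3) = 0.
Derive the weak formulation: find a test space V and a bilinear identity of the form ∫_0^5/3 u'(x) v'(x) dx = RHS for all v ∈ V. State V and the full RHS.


V = H^1(0, 5/3) (no boundary constraint on v; u is determined up to an additive constant); weak form: ∫_0^5/3 u'v' dx = ∫_0^5/3 (-3*x^2 - 3*x + 95/18) v dx for all v ∈ V.

Multiply both sides by a test function v and integrate from 0 to 5/3:
  ∫_0^5/3 −u''(x) v(x) dx = ∫_0^5/3 f(x) v(x) dx.
Integrate the LHS by parts once:
  ∫_0^5/3 −u'' v dx = −[u'(x) v(x)]_0^5/3 + ∫_0^5/3 u'(x) v'(x) dx.
Thus ∫_0^5/3 u'(x) v'(x) dx = ∫_0^5/3 f(x) v(x) dx + [u'(x) v(x)]_0^5/3.
Choose V so that boundary terms are either known or forced to vanish.
u has homogeneous Neumann: u'(0) = u'(5/3) = 0. So [u' v]_0^5/3 = 0·v(5/3) − 0·v(0) = 0 for any v; take V = H^1(0, 5/3).
Weak formulation: find u (satisfying any essential BC) such that ∫_0^5/3 u'(x) v'(x) dx = ∫_0^5/3 f v dx for all v ∈ V (homogeneous Neumann, so boundary terms vanish).
Substituting f(x) = -3*x^2 - 3*x + 95/18, the right-hand side is ∫_0^5/3 (-3*x^2 - 3*x + 95/18) v dx.
Compatibility check (pure Neumann): taking v ≡ 1 ∈ V gives 0 = ∫_0^5/3 f dx + (0) − (0), i.e. ∫_0^5/3 f dx must equal u'(0) − u'(5/3) = 0. Indeed ∫_0^5/3 (-3*x^2 - 3*x + 95/18) dx = 0, so the data are compatible. The solution is then unique only up to an additive constant (fix it e.g. by requiring ∫_0^5/3 u dx = 0).


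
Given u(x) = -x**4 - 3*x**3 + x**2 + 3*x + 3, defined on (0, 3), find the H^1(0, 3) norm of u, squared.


||u||_{H^1}^2 = 3085713/140

The H^1 norm (squared) on an interval (0, L) is
  ||u||_{H^1}^2 = ∫_0^L u(x)^2 dx + ∫_0^L u'(x)^2 dx.
Compute u'(x) = -4*x**3 - 9*x**2 + 2*x + 3.
Then u(x)^2 = x**8 + 6*x**7 + 7*x**6 - 12*x**5 - 23*x**4 - 12*x**3 + 15*x**2 + 18*x + 9 and u'(x)^2 = 16*x**6 + 72*x**5 + 65*x**4 - 60*x**3 - 50*x**2 + 12*x + 9.
Integrate each monomial from 0 to 3 using ∫_0^3 c·x^n dx = c·3^(n+1)/(n+1):
  ∫_0^3 u(x)^2 dx = ∫_0^3 (x^8 + 6*x^7 + 7*x^6 - 12*x^5 - 23*x^4 - 12*x^3 + 15*x^2 + 18*x + 9) dx. Term by term:
    ∫_0^3 x^8 dx = 2187;  ∫_0^3 6*x^7 dx = 19683/4;  ∫_0^3 7*x^6 dx = 2187;
    ∫_0^3 -12*x^5 dx = -1458;  ∫_0^3 -23*x^4 dx = -5589/5;  ∫_0^3 -12*x^3 dx = -243;
    ∫_0^3 15*x^2 dx = 135;  ∫_0^3 18*x dx = 81;  ∫_0^3 9 dx = 27.
  Sum: 2187 + 19683/4 + 2187 − 1458 − 5589/5 − 243 + 135 + 81 + 27 = 134379/20.
  ∫_0^3 u'(x)^2 dx = ∫_0^3 (16*x^6 + 72*x^5 + 65*x^4 - 60*x^3 - 50*x^2 + 12*x + 9) dx. Term by term:
    ∫_0^3 16*x^6 dx = 34992/7;  ∫_0^3 72*x^5 dx = 8748;  ∫_0^3 65*x^4 dx = 3159;
    ∫_0^3 -60*x^3 dx = -1215;  ∫_0^3 -50*x^2 dx = -450;  ∫_0^3 12*x dx = 54;
    ∫_0^3 9 dx = 27.
  Sum: 34992/7 + 8748 + 3159 − 1215 − 450 + 54 + 27 = 107253/7.
Adding: ||u||_{H^1}^2 = 134379/20 + 107253/7 = 3085713/140.


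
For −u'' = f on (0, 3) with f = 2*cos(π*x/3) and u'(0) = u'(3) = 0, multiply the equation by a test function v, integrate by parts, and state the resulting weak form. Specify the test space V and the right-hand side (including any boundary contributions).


V = H^1(0, 3) (no boundary constraint on v; u is determined up to an additive constant); weak form: ∫_0^3 u'v' dx = ∫_0^3 (2*cos(π*x/3)) v dx for all v ∈ V.

Multiply both sides by a test function v and integrate from 0 to 3:
  ∫_0^3 −u''(x) v(x) dx = ∫_0^3 f(x) v(x) dx.
Integrate the LHS by parts once:
  ∫_0^3 −u'' v dx = −[u'(x) v(x)]_0^3 + ∫_0^3 u'(x) v'(x) dx.
Thus ∫_0^3 u'(x) v'(x) dx = ∫_0^3 f(x) v(x) dx + [u'(x) v(x)]_0^3.
Choose V so that boundary terms are either known or forced to vanish.
u has homogeneous Neumann: u'(0) = u'(3) = 0. So [u' v]_0^3 = 0·v(3) − 0·v(0) = 0 for any v; take V = H^1(0, 3).
Weak formulation: find u (satisfying any essential BC) such that ∫_0^3 u'(x) v'(x) dx = ∫_0^3 f v dx for all v ∈ V (homogeneous Neumann, so boundary terms vanish).
Substituting f(x) = 2*cos(π*x/3), the right-hand side is ∫_0^3 (2*cos(π*x/3)) v dx.
Compatibility check (pure Neumann): taking v ≡ 1 ∈ V gives 0 = ∫_0^3 f dx + (0) − (0), i.e. ∫_0^3 f dx must equal u'(0) − u'(3) = 0. Indeed ∫_0^3 (2*cos(π*x/3)) dx = 0, so the data are compatible. The solution is then unique only up to an additive constant (fix it e.g. by requiring ∫_0^3 u dx = 0).


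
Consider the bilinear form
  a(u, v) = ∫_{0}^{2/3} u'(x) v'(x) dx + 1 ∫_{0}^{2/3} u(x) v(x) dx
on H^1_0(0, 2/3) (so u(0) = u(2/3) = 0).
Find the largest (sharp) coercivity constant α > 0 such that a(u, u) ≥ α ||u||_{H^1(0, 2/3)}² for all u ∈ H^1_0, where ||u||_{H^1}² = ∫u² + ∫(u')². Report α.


α = 1

Coercivity of a(·,·) on H^1_0(0, 2/3) means a(u, u) ≥ α ||u||_{H^1}² for every u ∈ H^1_0.
The interval has length L = 2/3, and Poincaré/coercivity depend only on L. Here a(u, u) = ∫(u')² + (1)·∫u².
Here c = 1 ≥ 1, so a(u,u) = ∫(u')² + c∫u² ≥ ∫(u')² + ∫u² = ||u||_{H^1}², i.e. α = 1 works. No larger α is possible: a(u,u) ≥ α||u||_{H^1}² means (1−α)∫(u')² ≥ (α−c)∫u², and for the modes u_n = sin(nπ(x−x₀)/L) (x₀ the left endpoint) one has ∫u_n²/∫(u_n')² = (L/(nπ))² → 0, so a(u_n,u_n)/||u_n||_{H^1}² → 1. Hence the optimal constant is α = 1.
Therefore α = 1.


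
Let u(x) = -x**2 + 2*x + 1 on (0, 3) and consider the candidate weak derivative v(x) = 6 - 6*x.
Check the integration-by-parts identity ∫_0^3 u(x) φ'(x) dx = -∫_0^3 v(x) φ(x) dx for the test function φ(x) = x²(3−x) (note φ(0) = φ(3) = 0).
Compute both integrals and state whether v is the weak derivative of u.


LHS = 54/5, RHS = 162/5. No, v is not the weak derivative of u.

u(x) = -x**2 + 2*x + 1, classical derivative u'(x) = 2 - 2*x.
φ(x) = x²(3−x), so φ'(x) = 3*x*(2 - x).
Note φ(0) = φ(3) = 0, so the boundary term u·φ vanishes.
LHS = ∫_0^3 u(x) φ'(x) dx = ∫_0^3 (3*x^4 - 12*x^3 + 9*x^2 + 6*x) dx. Term by term:
  ∫_0^3 3*x^4 dx = 729/5;  ∫_0^3 -12*x^3 dx = -243;  ∫_0^3 9*x^2 dx = 81;
  ∫_0^3 6*x dx = 27.
Sum: 729/5 − 243 + 81 + 27 = 54/5.
So LHS = 54/5.
∫_0^3 v(x) φ(x) dx = ∫_0^3 (6*x^4 - 24*x^3 + 18*x^2) dx. Term by term:
  ∫_0^3 6*x^4 dx = 1458/5;  ∫_0^3 -24*x^3 dx = -486;  ∫_0^3 18*x^2 dx = 162.
Sum: 1458/5 − 486 + 162 = -162/5.
So RHS = -∫_0^3 v(x) φ(x) dx = 162/5.
LHS − RHS = -108/5 ≠ 0, so the identity fails.
(For a valid weak derivative the identity must hold for EVERY test function, in particular this one. The failure shows v is NOT the weak derivative of u.)
Correct weak derivative would be u'(x) = 2 - 2*x.


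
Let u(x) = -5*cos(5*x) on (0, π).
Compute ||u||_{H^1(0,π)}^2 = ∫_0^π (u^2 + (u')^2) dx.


||u||_{H^1(0,π)}^2 = 325*π

u'(x) = 25*sin(5*x).
Expand u² and (u')² and integrate term by term on (0, π), using: for integers n ≥ 1, ∫_0^π sin²(nx) dx = ∫_0^π cos²(nx) dx = π/2; for n ≠ n', ∫_0^π sin(nx)sin(n'x) dx = ∫_0^π cos(nx)cos(n'x) dx = 0; and by product-to-sum, ∫_0^π sin(nx)cos(n'x) dx = ½∫_0^π [sin((n+n')x) + sin((n−n')x)] dx, which is 0 when n+n' is even and 2n/(n²−n'²) when n+n' is odd (it need not vanish on (0, π)).
  u² squared terms: (-5)²·∫cos(5x)² dx = 25·π/2 = 25*π/2.
  So ∫_0^π u² dx = 25*π/2.
  (u')² squared terms: (25)²·∫sin(5x)² dx = 625·π/2 = 625*π/2.
  So ∫_0^π (u')² dx = 625*π/2.
||u||_{H^1}^2 = (25*π/2) + (625*π/2) = 325*π.


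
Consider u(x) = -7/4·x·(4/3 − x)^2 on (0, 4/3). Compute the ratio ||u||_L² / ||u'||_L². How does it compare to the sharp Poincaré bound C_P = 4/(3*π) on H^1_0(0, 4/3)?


||u||_L² / ||u'||_L² = 2*sqrt(14)/21 < C_P = 4/(3*π).

u(x) = -7/4·x·(4/3 − x)^2, so u'(x) = -21*x^2/4 + 28*x/3 - 28/9.
u(x) = -7/4·x·(4/3 − x)^2 vanishes at x = 0 and x = 4/3, so u ∈ H^1_0(0, 4/3). Differentiate via the product rule and integrate the resulting polynomials term by term.
  ∫_0^4/3 u² dx = ∫_0^4/3 (49*x^6/16 - 49*x^5/3 + 98*x^4/3 - 784*x^3/27 + 784*x^2/81) dx. Term by term:
    ∫_0^4/3 49*x^6/16 dx = 7168/2187;  ∫_0^4/3 -49*x^5/3 dx = -100352/6561;  ∫_0^4/3 98*x^4/3 dx = 100352/3645;
    ∫_0^4/3 -784*x^3/27 dx = -50176/2187;  ∫_0^4/3 784*x^2/81 dx = 50176/6561.
  Sum: 7168/2187 − 100352/6561 + 100352/3645 − 50176/2187 + 50176/6561 = 7168/32805.
  ∫_0^4/3 (u')² dx = ∫_0^4/3 (441*x^4/16 - 98*x^3 + 1078*x^2/9 - 1568*x/27 + 784/81) dx. Term by term:
    ∫_0^4/3 441*x^4/16 dx = 3136/135;  ∫_0^4/3 -98*x^3 dx = -6272/81;  ∫_0^4/3 1078*x^2/9 dx = 68992/729;
    ∫_0^4/3 -1568*x/27 dx = -12544/243;  ∫_0^4/3 784/81 dx = 3136/243.
  Sum: 3136/135 − 6272/81 + 68992/729 − 12544/243 + 3136/243 = 6272/3645.
∫_0^4/3 u² dx = 7168/32805, so ||u||_L² = 32*sqrt(35)/405.
∫_0^4/3 (u')² dx = 6272/3645, so ||u'||_L² = 56*sqrt(10)/135.
Ratio ||u||_L² / ||u'||_L² = 2*sqrt(14)/21.
Sharp Poincaré constant on H^1_0(0, 4/3) is C_P = L/π = 4/(3*π), achieved by sin(3*π/4·x).
A polynomial bump cannot attain the sharp Poincaré constant (only the first sine eigenfunction does), so the ratio is strictly less than C_P, consistent with ||u||_L² ≤ C_P ||u'||_L².


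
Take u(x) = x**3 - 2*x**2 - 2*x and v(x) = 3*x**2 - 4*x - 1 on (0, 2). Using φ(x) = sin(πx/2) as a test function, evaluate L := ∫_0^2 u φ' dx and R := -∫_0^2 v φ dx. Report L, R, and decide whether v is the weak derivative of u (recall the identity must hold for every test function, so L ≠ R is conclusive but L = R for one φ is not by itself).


LHS = 96/π^3, RHS = -4/π + 96/π^3. No, v is not the weak derivative of u.

u(x) = x**3 - 2*x**2 - 2*x, classical derivative u'(x) = 3*x**2 - 4*x - 2.
φ(x) = sin(πx/2), so φ'(x) = π*cos(π*x/2)/2.
Note φ(0) = φ(2) = 0, so the boundary term u·φ vanishes.
LHS = ∫_0^2 u(x) φ'(x) dx = ∫_0^2 (π*x^3*cos(π*x/2)/2 - π*x^2*cos(π*x/2) - π*x*cos(π*x/2)) dx. Term by term:
  ∫_0^2 π*x^3*cos(π*x/2)/2 dx = -24/π + 96/π^3;  ∫_0^2 -π*x*cos(π*x/2) dx = 8/π;  ∫_0^2 -π*x^2*cos(π*x/2) dx = 16/π.
Sum: -24/π + 96/π^3 + 8/π + 16/π = 96/π^3.
So LHS = 96/π^3.
∫_0^2 v(x) φ(x) dx = ∫_0^2 (3*x^2*sin(π*x/2) - 4*x*sin(π*x/2) - sin(π*x/2)) dx. Term by term:
  ∫_0^2 -sin(π*x/2) dx = -4/π;  ∫_0^2 -4*x*sin(π*x/2) dx = -16/π;  ∫_0^2 3*x^2*sin(π*x/2) dx = -96/π^3 + 24/π.
Sum: -4/π − 16/π + -96/π^3 + 24/π = -96/π^3 + 4/π.
So RHS = -∫_0^2 v(x) φ(x) dx = -4/π + 96/π^3.
LHS − RHS = 4/π ≠ 0, so the identity fails.
(For a valid weak derivative the identity must hold for EVERY test function, in particular this one. The failure shows v is NOT the weak derivative of u.)
Correct weak derivative would be u'(x) = 3*x**2 - 4*x - 2.


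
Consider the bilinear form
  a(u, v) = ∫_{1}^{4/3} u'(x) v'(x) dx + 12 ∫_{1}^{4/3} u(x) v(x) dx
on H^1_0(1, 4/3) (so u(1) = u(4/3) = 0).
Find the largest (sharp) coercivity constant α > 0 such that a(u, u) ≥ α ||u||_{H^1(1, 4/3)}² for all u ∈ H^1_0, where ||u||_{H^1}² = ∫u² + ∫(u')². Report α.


α = 1

Coercivity of a(·,·) on H^1_0(1, 4/3) means a(u, u) ≥ α ||u||_{H^1}² for every u ∈ H^1_0.
The interval has length L = 1/3, and Poincaré/coercivity depend only on L. Here a(u, u) = ∫(u')² + (12)·∫u².
Here c = 12 ≥ 1, so a(u,u) = ∫(u')² + c∫u² ≥ ∫(u')² + ∫u² = ||u||_{H^1}², i.e. α = 1 works. No larger α is possible: a(u,u) ≥ α||u||_{H^1}² means (1−α)∫(u')² ≥ (α−c)∫u², and for the modes u_n = sin(nπ(x−x₀)/L) (x₀ the left endpoint) one has ∫u_n²/∫(u_n')² = (L/(nπ))² → 0, so a(u_n,u_n)/||u_n||_{H^1}² → 1. Hence the optimal constant is α = 1.
Therefore α = 1.


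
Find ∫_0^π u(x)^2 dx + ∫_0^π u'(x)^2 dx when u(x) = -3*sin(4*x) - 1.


||u||_{H^1(0,π)}^2 = 155*π/2

u'(x) = -12*cos(4*x).
Expand u² and (u')² and integrate term by term on (0, π), using: for integers n ≥ 1, ∫_0^π sin²(nx) dx = ∫_0^π cos²(nx) dx = π/2; for n ≠ n', ∫_0^π sin(nx)sin(n'x) dx = ∫_0^π cos(nx)cos(n'x) dx = 0; and by product-to-sum, ∫_0^π sin(nx)cos(n'x) dx = ½∫_0^π [sin((n+n')x) + sin((n−n')x)] dx, which is 0 when n+n' is even and 2n/(n²−n'²) when n+n' is odd (it need not vanish on (0, π)). For the constant mode: ∫_0^π 1 dx = π, ∫_0^π cos(nx) dx = 0, ∫_0^π sin(nx) dx = (1−(−1)^n)/n.
  u² squared terms: (-1)²·∫1 dx = 1·π = π;  (-3)²·∫sin(4x)² dx = 9·π/2 = 9*π/2.
  u² cross terms: 2·(-1)·(-3)·∫1·sin(4x) dx = 6·(0) = 0.
  So ∫_0^π u² dx = π + 9*π/2 + 0 = 11*π/2.
  (u')² squared terms: (-12)²·∫cos(4x)² dx = 144·π/2 = 72*π.
  So ∫_0^π (u')² dx = 72*π.
||u||_{H^1}^2 = (11*π/2) + (72*π) = 155*π/2.


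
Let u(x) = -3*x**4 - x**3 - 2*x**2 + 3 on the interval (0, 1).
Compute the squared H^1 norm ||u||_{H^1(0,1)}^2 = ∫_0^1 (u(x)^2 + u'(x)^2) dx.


||u||_{H^1}^2 = 9783/140

The H^1 norm (squared) on an interval (0, L) is
  ||u||_{H^1}^2 = ∫_0^L u(x)^2 dx + ∫_0^L u'(x)^2 dx.
Compute u'(x) = -12*x**3 - 3*x**2 - 4*x.
Then u(x)^2 = 9*x**8 + 6*x**7 + 13*x**6 + 4*x**5 - 14*x**4 - 6*x**3 - 12*x**2 + 9 and u'(x)^2 = 144*x**6 + 72*x**5 + 105*x**4 + 24*x**3 + 16*x**2.
Integrate each monomial from 0 to 1 using ∫_0^1 c·x^n dx = c·1^(n+1)/(n+1):
  ∫_0^1 u(x)^2 dx = ∫_0^1 (9*x^8 + 6*x^7 + 13*x^6 + 4*x^5 - 14*x^4 - 6*x^3 - 12*x^2 + 9) dx. Term by term:
    ∫_0^1 9*x^8 dx = 1;  ∫_0^1 6*x^7 dx = 3/4;  ∫_0^1 13*x^6 dx = 13/7;
    ∫_0^1 4*x^5 dx = 2/3;  ∫_0^1 -14*x^4 dx = -14/5;  ∫_0^1 -6*x^3 dx = -3/2;
    ∫_0^1 -12*x^2 dx = -4;  ∫_0^1 9 dx = 9.
  Sum: 1 + 3/4 + 13/7 + 2/3 − 14/5 − 3/2 − 4 + 9 = 2089/420.
  ∫_0^1 u'(x)^2 dx = ∫_0^1 (144*x^6 + 72*x^5 + 105*x^4 + 24*x^3 + 16*x^2) dx. Term by term:
    ∫_0^1 144*x^6 dx = 144/7;  ∫_0^1 72*x^5 dx = 12;  ∫_0^1 105*x^4 dx = 21;
    ∫_0^1 24*x^3 dx = 6;  ∫_0^1 16*x^2 dx = 16/3.
  Sum: 144/7 + 12 + 21 + 6 + 16/3 = 1363/21.
Adding: ||u||_{H^1}^2 = 2089/420 + 1363/21 = 9783/140.


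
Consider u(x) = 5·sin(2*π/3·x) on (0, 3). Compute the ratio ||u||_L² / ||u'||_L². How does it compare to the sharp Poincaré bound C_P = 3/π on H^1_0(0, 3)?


||u||_L² / ||u'||_L² = 3/(2*π) < C_P = 3/π.

u(x) = 5·sin(2*π/3·x), so u'(x) = 10*π*cos(2*π*x/3)/3.
Writing u(x) = A·sin(kπx/L) with A = 5 and k = 2, use ∫_0^L sin²(kπx/L) dx = L/2 and ∫_0^L cos²(kπx/L) dx = L/2.
u² = 25·sin²(2*π/3·x) and (u')² = 100*π^2/9·cos²(2*π/3·x), and each of sin², cos² integrates to L/2 = 3/2 over (0, 3).
∫_0^3 u² dx = 75/2, so ||u||_L² = 5*sqrt(6)/2.
∫_0^3 (u')² dx = 50*π^2/3, so ||u'||_L² = 5*sqrt(6)*π/3.
Ratio ||u||_L² / ||u'||_L² = 3/(2*π).
Sharp Poincaré constant on H^1_0(0, 3) is C_P = L/π = 3/π, achieved by sin(π/3·x).
This is the k = 2 harmonic; the ratio L/(kπ) is strictly less than C_P = L/π, consistent with the sharp inequality ||u||_L² ≤ C_P ||u'||_L².


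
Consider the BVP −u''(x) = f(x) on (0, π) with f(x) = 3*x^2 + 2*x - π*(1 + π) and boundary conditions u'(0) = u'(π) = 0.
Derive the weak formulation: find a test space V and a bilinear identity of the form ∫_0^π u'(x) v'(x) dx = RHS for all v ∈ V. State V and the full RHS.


V = H^1(0, π) (no boundary constraint on v; u is determined up to an additive constant); weak form: ∫_0^π u'v' dx = ∫_0^π (3*x^2 + 2*x - π*(1 + π)) v dx for all v ∈ V.

Multiply both sides by a test function v and integrate from 0 to π:
  ∫_0^π −u''(x) v(x) dx = ∫_0^π f(x) v(x) dx.
Integrate the LHS by parts once:
  ∫_0^π −u'' v dx = −[u'(x) v(x)]_0^π + ∫_0^π u'(x) v'(x) dx.
Thus ∫_0^π u'(x) v'(x) dx = ∫_0^π f(x) v(x) dx + [u'(x) v(x)]_0^π.
Choose V so that boundary terms are either known or forced to vanish.
u has homogeneous Neumann: u'(0) = u'(π) = 0. So [u' v]_0^π = 0·v(π) − 0·v(0) = 0 for any v; take V = H^1(0, π).
Weak formulation: find u (satisfying any essential BC) such that ∫_0^π u'(x) v'(x) dx = ∫_0^π f v dx for all v ∈ V (homogeneous Neumann, so boundary terms vanish).
Substituting f(x) = 3*x^2 + 2*x - π*(1 + π), the right-hand side is ∫_0^π (3*x^2 + 2*x - π*(1 + π)) v dx.
Compatibility check (pure Neumann): taking v ≡ 1 ∈ V gives 0 = ∫_0^π f dx + (0) − (0), i.e. ∫_0^π f dx must equal u'(0) − u'(π) = 0. Indeed ∫_0^π (3*x^2 + 2*x - π*(1 + π)) dx = 0, so the data are compatible. The solution is then unique only up to an additive constant (fix it e.g. by requiring ∫_0^π u dx = 0).


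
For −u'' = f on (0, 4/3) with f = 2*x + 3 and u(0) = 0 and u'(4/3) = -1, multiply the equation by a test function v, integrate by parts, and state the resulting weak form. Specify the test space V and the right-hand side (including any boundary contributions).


V = {v ∈ H^1(0, 4/3) : v(0) = 0} (test functions vanish at x = 0 where u is specified); weak form: ∫_0^4/3 u'v' dx = ∫_0^4/3 (2*x + 3) v dx − v(4/3) for all v ∈ V.

Multiply both sides by a test function v and integrate from 0 to 4/3:
  ∫_0^4/3 −u''(x) v(x) dx = ∫_0^4/3 f(x) v(x) dx.
Integrate the LHS by parts once:
  ∫_0^4/3 −u'' v dx = −[u'(x) v(x)]_0^4/3 + ∫_0^4/3 u'(x) v'(x) dx.
Thus ∫_0^4/3 u'(x) v'(x) dx = ∫_0^4/3 f(x) v(x) dx + [u'(x) v(x)]_0^4/3.
Choose V so that boundary terms are either known or forced to vanish.
Mixed BC: u(0) = 0 (Dirichlet) and u'(4/3) = -1 (Neumann). Define V = {v ∈ H^1(0, 4/3) : v(0) = 0}. Then [u' v]_0^4/3 = u'(4/3)·v(4/3) − u'(0)·0 = − v(4/3).
Weak formulation: find u (satisfying any essential BC) such that ∫_0^4/3 u'(x) v'(x) dx = ∫_0^4/3 f v dx − v(4/3) for all v ∈ V (Dirichlet at 0 absorbed into V; Neumann datum at x = 4/3 contributes the boundary term).
Substituting f(x) = 2*x + 3, the right-hand side is ∫_0^4/3 (2*x + 3) v dx − v(4/3).


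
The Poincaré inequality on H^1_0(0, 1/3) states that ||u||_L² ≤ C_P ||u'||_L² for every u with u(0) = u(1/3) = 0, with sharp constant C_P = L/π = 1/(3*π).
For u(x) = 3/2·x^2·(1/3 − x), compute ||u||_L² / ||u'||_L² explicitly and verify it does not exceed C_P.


||u||_L² / ||u'||_L² = sqrt(14)/42 < C_P = 1/(3*π).

u(x) = 3/2·x^2·(1/3 − x), so u'(x) = x*(2 - 9*x)/2.
u(x) = 3/2·x^2·(1/3 − x) vanishes at x = 0 and x = 1/3, so u ∈ H^1_0(0, 1/3). Differentiate via the product rule and integrate the resulting polynomials term by term.
  ∫_0^1/3 u² dx = ∫_0^1/3 (9*x^6/4 - 3*x^5/2 + x^4/4) dx. Term by term:
    ∫_0^1/3 9*x^6/4 dx = 1/6804;  ∫_0^1/3 -3*x^5/2 dx = -1/2916;  ∫_0^1/3 x^4/4 dx = 1/4860.
  Sum: 1/6804 − 1/2916 + 1/4860 = 1/102060.
  ∫_0^1/3 (u')² dx = ∫_0^1/3 (81*x^4/4 - 9*x^3 + x^2) dx. Term by term:
    ∫_0^1/3 81*x^4/4 dx = 1/60;  ∫_0^1/3 -9*x^3 dx = -1/36;  ∫_0^1/3 x^2 dx = 1/81.
  Sum: 1/60 − 1/36 + 1/81 = 1/810.
∫_0^1/3 u² dx = 1/102060, so ||u||_L² = sqrt(35)/1890.
∫_0^1/3 (u')² dx = 1/810, so ||u'||_L² = sqrt(10)/90.
Ratio ||u||_L² / ||u'||_L² = sqrt(14)/42.
Sharp Poincaré constant on H^1_0(0, 1/3) is C_P = L/π = 1/(3*π), achieved by sin(3*π·x).
A polynomial bump cannot attain the sharp Poincaré constant (only the first sine eigenfunction does), so the ratio is strictly less than C_P, consistent with ||u||_L² ≤ C_P ||u'||_L².


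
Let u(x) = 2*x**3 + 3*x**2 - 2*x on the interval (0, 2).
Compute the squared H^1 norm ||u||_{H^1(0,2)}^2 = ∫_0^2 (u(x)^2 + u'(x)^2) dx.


||u||_{H^1}^2 = 71464/105

The H^1 norm (squared) on an interval (0, L) is
  ||u||_{H^1}^2 = ∫_0^L u(x)^2 dx + ∫_0^L u'(x)^2 dx.
Compute u'(x) = 6*x**2 + 6*x - 2.
Then u(x)^2 = 4*x**6 + 12*x**5 + x**4 - 12*x**3 + 4*x**2 and u'(x)^2 = 36*x**4 + 72*x**3 + 12*x**2 - 24*x + 4.
Integrate each monomial from 0 to 2 using ∫_0^2 c·x^n dx = c·2^(n+1)/(n+1):
  ∫_0^2 u(x)^2 dx = ∫_0^2 (4*x^6 + 12*x^5 + x^4 - 12*x^3 + 4*x^2) dx. Term by term:
    ∫_0^2 4*x^6 dx = 512/7;  ∫_0^2 12*x^5 dx = 128;  ∫_0^2 x^4 dx = 32/5;
    ∫_0^2 -12*x^3 dx = -48;  ∫_0^2 4*x^2 dx = 32/3.
  Sum: 512/7 + 128 + 32/5 − 48 + 32/3 = 17872/105.
  ∫_0^2 u'(x)^2 dx = ∫_0^2 (36*x^4 + 72*x^3 + 12*x^2 - 24*x + 4) dx. Term by term:
    ∫_0^2 36*x^4 dx = 1152/5;  ∫_0^2 72*x^3 dx = 288;  ∫_0^2 12*x^2 dx = 32;
    ∫_0^2 -24*x dx = -48;  ∫_0^2 4 dx = 8.
  Sum: 1152/5 + 288 + 32 − 48 + 8 = 2552/5.
Adding: ||u||_{H^1}^2 = 17872/105 + 2552/5 = 71464/105.


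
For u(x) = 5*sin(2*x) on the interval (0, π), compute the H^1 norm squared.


||u||_{H^1(0,π)}^2 = 125*π/2

u'(x) = 10*cos(2*x).
Expand u² and (u')² and integrate term by term on (0, π), using: for integers n ≥ 1, ∫_0^π sin²(nx) dx = ∫_0^π cos²(nx) dx = π/2; for n ≠ n', ∫_0^π sin(nx)sin(n'x) dx = ∫_0^π cos(nx)cos(n'x) dx = 0; and by product-to-sum, ∫_0^π sin(nx)cos(n'x) dx = ½∫_0^π [sin((n+n')x) + sin((n−n')x)] dx, which is 0 when n+n' is even and 2n/(n²−n'²) when n+n' is odd (it need not vanish on (0, π)).
  u² squared terms: (5)²·∫sin(2x)² dx = 25·π/2 = 25*π/2.
  So ∫_0^π u² dx = 25*π/2.
  (u')² squared terms: (10)²·∫cos(2x)² dx = 100·π/2 = 50*π.
  So ∫_0^π (u')² dx = 50*π.
||u||_{H^1}^2 = (25*π/2) + (50*π) = 125*π/2.


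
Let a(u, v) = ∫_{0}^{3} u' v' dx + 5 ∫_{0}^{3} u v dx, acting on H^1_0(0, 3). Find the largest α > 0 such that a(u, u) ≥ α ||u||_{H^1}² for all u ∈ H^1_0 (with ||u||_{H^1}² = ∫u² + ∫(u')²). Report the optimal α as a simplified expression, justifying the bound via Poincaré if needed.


α = 1

Coercivity of a(·,·) on H^1_0(0, 3) means a(u, u) ≥ α ||u||_{H^1}² for every u ∈ H^1_0.
The interval has length L = 3, and Poincaré/coercivity depend only on L. Here a(u, u) = ∫(u')² + (5)·∫u².
Here c = 5 ≥ 1, so a(u,u) = ∫(u')² + c∫u² ≥ ∫(u')² + ∫u² = ||u||_{H^1}², i.e. α = 1 works. No larger α is possible: a(u,u) ≥ α||u||_{H^1}² means (1−α)∫(u')² ≥ (α−c)∫u², and for the modes u_n = sin(nπ(x−x₀)/L) (x₀ the left endpoint) one has ∫u_n²/∫(u_n')² = (L/(nπ))² → 0, so a(u_n,u_n)/||u_n||_{H^1}² → 1. Hence the optimal constant is α = 1.
Therefore α = 1.


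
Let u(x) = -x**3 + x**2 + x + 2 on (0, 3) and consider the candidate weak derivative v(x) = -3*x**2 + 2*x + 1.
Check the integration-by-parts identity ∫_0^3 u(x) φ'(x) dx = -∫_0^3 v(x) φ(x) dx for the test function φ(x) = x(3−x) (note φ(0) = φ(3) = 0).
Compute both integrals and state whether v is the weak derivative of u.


LHS = 369/20, RHS = 369/20. Yes, v = u' weakly.

u(x) = -x**3 + x**2 + x + 2, classical derivative u'(x) = -3*x**2 + 2*x + 1.
φ(x) = x(3−x), so φ'(x) = 3 - 2*x.
Note φ(0) = φ(3) = 0, so the boundary term u·φ vanishes.
LHS = ∫_0^3 u(x) φ'(x) dx = ∫_0^3 (2*x^4 - 5*x^3 + x^2 - x + 6) dx. Term by term:
  ∫_0^3 2*x^4 dx = 486/5;  ∫_0^3 -5*x^3 dx = -405/4;  ∫_0^3 x^2 dx = 9;
  ∫_0^3 -x dx = -9/2;  ∫_0^3 6 dx = 18.
Sum: 486/5 − 405/4 + 9 − 9/2 + 18 = 369/20.
So LHS = 369/20.
∫_0^3 v(x) φ(x) dx = ∫_0^3 (3*x^4 - 11*x^3 + 5*x^2 + 3*x) dx. Term by term:
  ∫_0^3 3*x^4 dx = 729/5;  ∫_0^3 -11*x^3 dx = -891/4;  ∫_0^3 5*x^2 dx = 45;
  ∫_0^3 3*x dx = 27/2.
Sum: 729/5 − 891/4 + 45 + 27/2 = -369/20.
So RHS = -∫_0^3 v(x) φ(x) dx = 369/20.
LHS = RHS, so the identity holds for this test φ.
Moreover u is smooth here and v(x) = u'(x) = -3*x**2 + 2*x + 1 pointwise, so the identity holds for every test function. Hence v is the weak derivative of u.


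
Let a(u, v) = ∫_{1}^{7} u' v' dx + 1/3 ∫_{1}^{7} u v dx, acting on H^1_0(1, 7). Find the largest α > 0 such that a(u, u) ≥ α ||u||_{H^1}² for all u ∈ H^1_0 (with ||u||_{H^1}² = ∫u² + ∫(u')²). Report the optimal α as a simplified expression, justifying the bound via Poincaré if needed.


α = (π^2 + 12)/(π^2 + 36)

Coercivity of a(·,·) on H^1_0(1, 7) means a(u, u) ≥ α ||u||_{H^1}² for every u ∈ H^1_0.
The interval has length L = 6, and Poincaré/coercivity depend only on L. Here a(u, u) = ∫(u')² + (1/3)·∫u².
Here 0 < c = 1/3 < 1. The condition a(u,u) ≥ α||u||_{H^1}² reads (1−α)∫(u')² ≥ (α−c)∫u². Any admissible α is ≤ 1 (rapidly oscillating u have ∫u²/∫(u')² → 0), and α = 1 would force 0 ≥ (1−c)∫u², impossible since c < 1; so 1−α > 0. By the sharp Poincaré inequality on H^1_0 of an interval of length L, ∫(u')² ≥ (π/L)²∫u² with equality for the first sine mode sin(π(x−x₀)/L) (x₀ the left endpoint), so the inequality holds for all u iff (1−α)(π/L)² ≥ α − c, i.e. α ≤ ((π/L)² + c)/((π/L)² + 1) = (1 + c(L/π)²)/(1 + (L/π)²). With (π/L)² = π^2/36 and c = 1/3, the largest admissible constant is α = ((π/L)² + c)/((π/L)² + 1).
Simplifying, α = (π^2 + 12)/(π^2 + 36).


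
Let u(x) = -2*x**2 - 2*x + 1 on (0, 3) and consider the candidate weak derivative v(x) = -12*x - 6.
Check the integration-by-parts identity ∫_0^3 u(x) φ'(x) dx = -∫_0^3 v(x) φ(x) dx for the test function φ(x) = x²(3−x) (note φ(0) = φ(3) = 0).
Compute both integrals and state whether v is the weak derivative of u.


LHS = 621/10, RHS = 1863/10. No, v is not the weak derivative of u.

u(x) = -2*x**2 - 2*x + 1, classical derivative u'(x) = -4*x - 2.
φ(x) = x²(3−x), so φ'(x) = 3*x*(2 - x).
Note φ(0) = φ(3) = 0, so the boundary term u·φ vanishes.
LHS = ∫_0^3 u(x) φ'(x) dx = ∫_0^3 (6*x^4 - 6*x^3 - 15*x^2 + 6*x) dx. Term by term:
  ∫_0^3 6*x^4 dx = 1458/5;  ∫_0^3 -6*x^3 dx = -243/2;  ∫_0^3 -15*x^2 dx = -135;
  ∫_0^3 6*x dx = 27.
Sum: 1458/5 − 243/2 − 135 + 27 = 621/10.
So LHS = 621/10.
∫_0^3 v(x) φ(x) dx = ∫_0^3 (12*x^4 - 30*x^3 - 18*x^2) dx. Term by term:
  ∫_0^3 12*x^4 dx = 2916/5;  ∫_0^3 -30*x^3 dx = -1215/2;  ∫_0^3 -18*x^2 dx = -162.
Sum: 2916/5 − 1215/2 − 162 = -1863/10.
So RHS = -∫_0^3 v(x) φ(x) dx = 1863/10.
LHS − RHS = -621/5 ≠ 0, so the identity fails.
(For a valid weak derivative the identity must hold for EVERY test function, in particular this one. The failure shows v is NOT the weak derivative of u.)
Correct weak derivative would be u'(x) = -4*x - 2.


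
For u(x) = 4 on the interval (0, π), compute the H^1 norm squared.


||u||_{H^1(0,π)}^2 = 16*π

u'(x) = 0.
Expand u² and (u')² and integrate term by term on (0, π), using: for integers n ≥ 1, ∫_0^π sin²(nx) dx = ∫_0^π cos²(nx) dx = π/2; for n ≠ n', ∫_0^π sin(nx)sin(n'x) dx = ∫_0^π cos(nx)cos(n'x) dx = 0; and by product-to-sum, ∫_0^π sin(nx)cos(n'x) dx = ½∫_0^π [sin((n+n')x) + sin((n−n')x)] dx, which is 0 when n+n' is even and 2n/(n²−n'²) when n+n' is odd (it need not vanish on (0, π)). For the constant mode: ∫_0^π 1 dx = π, ∫_0^π cos(nx) dx = 0, ∫_0^π sin(nx) dx = (1−(−1)^n)/n.
  u² squared terms: (4)²·∫1 dx = 16·π = 16*π.
  So ∫_0^π u² dx = 16*π.
  u' ≡ 0, so ∫_0^π (u')² dx = 0.
||u||_{H^1}^2 = (16*π) + (0) = 16*π.


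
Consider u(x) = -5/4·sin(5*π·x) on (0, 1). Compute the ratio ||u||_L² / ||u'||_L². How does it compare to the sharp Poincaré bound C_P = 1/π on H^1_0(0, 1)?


||u||_L² / ||u'||_L² = 1/(5*π) < C_P = 1/π.

u(x) = -5/4·sin(5*π·x), so u'(x) = -25*π*cos(5*π*x)/4.
Writing u(x) = A·sin(kπx/L) with A = -5/4 and k = 5, use ∫_0^L sin²(kπx/L) dx = L/2 and ∫_0^L cos²(kπx/L) dx = L/2.
u² = 25/16·sin²(5*π·x) and (u')² = 625*π^2/16·cos²(5*π·x), and each of sin², cos² integrates to L/2 = 1/2 over (0, 1).
∫_0^1 u² dx = 25/32, so ||u||_L² = 5*sqrt(2)/8.
∫_0^1 (u')² dx = 625*π^2/32, so ||u'||_L² = 25*sqrt(2)*π/8.
Ratio ||u||_L² / ||u'||_L² = 1/(5*π).
Sharp Poincaré constant on H^1_0(0, 1) is C_P = L/π = 1/π, achieved by sin(π·x).
This is the k = 5 harmonic; the ratio L/(kπ) is strictly less than C_P = L/π, consistent with the sharp inequality ||u||_L² ≤ C_P ||u'||_L².


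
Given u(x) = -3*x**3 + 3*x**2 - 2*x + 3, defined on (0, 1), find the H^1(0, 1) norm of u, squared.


||u||_{H^1}^2 = 2209/210

The H^1 norm (squared) on an interval (0, L) is
  ||u||_{H^1}^2 = ∫_0^L u(x)^2 dx + ∫_0^L u'(x)^2 dx.
Compute u'(x) = -9*x**2 + 6*x - 2.
Then u(x)^2 = 9*x**6 - 18*x**5 + 21*x**4 - 30*x**3 + 22*x**2 - 12*x + 9 and u'(x)^2 = 81*x**4 - 108*x**3 + 72*x**2 - 24*x + 4.
Integrate each monomial from 0 to 1 using ∫_0^1 c·x^n dx = c·1^(n+1)/(n+1):
  ∫_0^1 u(x)^2 dx = ∫_0^1 (9*x^6 - 18*x^5 + 21*x^4 - 30*x^3 + 22*x^2 - 12*x + 9) dx. Term by term:
    ∫_0^1 9*x^6 dx = 9/7;  ∫_0^1 -18*x^5 dx = -3;  ∫_0^1 21*x^4 dx = 21/5;
    ∫_0^1 -30*x^3 dx = -15/2;  ∫_0^1 22*x^2 dx = 22/3;  ∫_0^1 -12*x dx = -6;
    ∫_0^1 9 dx = 9.
  Sum: 9/7 − 3 + 21/5 − 15/2 + 22/3 − 6 + 9 = 1117/210.
  ∫_0^1 u'(x)^2 dx = ∫_0^1 (81*x^4 - 108*x^3 + 72*x^2 - 24*x + 4) dx. Term by term:
    ∫_0^1 81*x^4 dx = 81/5;  ∫_0^1 -108*x^3 dx = -27;  ∫_0^1 72*x^2 dx = 24;
    ∫_0^1 -24*x dx = -12;  ∫_0^1 4 dx = 4.
  Sum: 81/5 − 27 + 24 − 12 + 4 = 26/5.
Adding: ||u||_{H^1}^2 = 1117/210 + 26/5 = 2209/210.


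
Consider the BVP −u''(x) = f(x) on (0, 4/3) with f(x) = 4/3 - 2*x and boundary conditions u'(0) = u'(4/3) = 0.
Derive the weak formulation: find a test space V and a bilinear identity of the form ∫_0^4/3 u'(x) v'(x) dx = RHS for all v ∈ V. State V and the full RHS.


V = H^1(0, 4/3) (no boundary constraint on v; u is determined up to an additive constant); weak form: ∫_0^4/3 u'v' dx = ∫_0^4/3 (4/3 - 2*x) v dx for all v ∈ V.

Multiply both sides by a test function v and integrate from 0 to 4/3:
  ∫_0^4/3 −u''(x) v(x) dx = ∫_0^4/3 f(x) v(x) dx.
Integrate the LHS by parts once:
  ∫_0^4/3 −u'' v dx = −[u'(x) v(x)]_0^4/3 + ∫_0^4/3 u'(x) v'(x) dx.
Thus ∫_0^4/3 u'(x) v'(x) dx = ∫_0^4/3 f(x) v(x) dx + [u'(x) v(x)]_0^4/3.
Choose V so that boundary terms are either known or forced to vanish.
u has homogeneous Neumann: u'(0) = u'(4/3) = 0. So [u' v]_0^4/3 = 0·v(4/3) − 0·v(0) = 0 for any v; take V = H^1(0, 4/3).
Weak formulation: find u (satisfying any essential BC) such that ∫_0^4/3 u'(x) v'(x) dx = ∫_0^4/3 f v dx for all v ∈ V (homogeneous Neumann, so boundary terms vanish).
Substituting f(x) = 4/3 - 2*x, the right-hand side is ∫_0^4/3 (4/3 - 2*x) v dx.
Compatibility check (pure Neumann): taking v ≡ 1 ∈ V gives 0 = ∫_0^4/3 f dx + (0) − (0), i.e. ∫_0^4/3 f dx must equal u'(0) − u'(4/3) = 0. Indeed ∫_0^4/3 (4/3 - 2*x) dx = 0, so the data are compatible. The solution is then unique only up to an additive constant (fix it e.g. by requiring ∫_0^4/3 u dx = 0).


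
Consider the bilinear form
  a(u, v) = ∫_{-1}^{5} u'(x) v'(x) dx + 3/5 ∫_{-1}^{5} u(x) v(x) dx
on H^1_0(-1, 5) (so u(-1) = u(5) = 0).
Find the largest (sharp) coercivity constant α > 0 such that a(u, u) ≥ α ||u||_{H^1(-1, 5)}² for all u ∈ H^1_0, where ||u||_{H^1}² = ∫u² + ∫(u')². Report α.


α = (π^2 + 108/5)/(π^2 + 36)

Coercivity of a(·,·) on H^1_0(-1, 5) means a(u, u) ≥ α ||u||_{H^1}² for every u ∈ H^1_0.
The interval has length L = 6, and Poincaré/coercivity depend only on L. Here a(u, u) = ∫(u')² + (3/5)·∫u².
Here 0 < c = 3/5 < 1. The condition a(u,u) ≥ α||u||_{H^1}² reads (1−α)∫(u')² ≥ (α−c)∫u². Any admissible α is ≤ 1 (rapidly oscillating u have ∫u²/∫(u')² → 0), and α = 1 would force 0 ≥ (1−c)∫u², impossible since c < 1; so 1−α > 0. By the sharp Poincaré inequality on H^1_0 of an interval of length L, ∫(u')² ≥ (π/L)²∫u² with equality for the first sine mode sin(π(x−x₀)/L) (x₀ the left endpoint), so the inequality holds for all u iff (1−α)(π/L)² ≥ α − c, i.e. α ≤ ((π/L)² + c)/((π/L)² + 1) = (1 + c(L/π)²)/(1 + (L/π)²). With (π/L)² = π^2/36 and c = 3/5, the largest admissible constant is α = ((π/L)² + c)/((π/L)² + 1).
Simplifying, α = (π^2 + 108/5)/(π^2 + 36).


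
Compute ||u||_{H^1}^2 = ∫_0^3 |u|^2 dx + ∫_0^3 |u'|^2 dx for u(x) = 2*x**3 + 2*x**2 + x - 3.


||u||_{H^1}^2 = 187674/35

The H^1 norm (squared) on an interval (0, L) is
  ||u||_{H^1}^2 = ∫_0^L u(x)^2 dx + ∫_0^L u'(x)^2 dx.
Compute u'(x) = 6*x**2 + 4*x + 1.
Then u(x)^2 = 4*x**6 + 8*x**5 + 8*x**4 - 8*x**3 - 11*x**2 - 6*x + 9 and u'(x)^2 = 36*x**4 + 48*x**3 + 28*x**2 + 8*x + 1.
Integrate each monomial from 0 to 3 using ∫_0^3 c·x^n dx = c·3^(n+1)/(n+1):
  ∫_0^3 u(x)^2 dx = ∫_0^3 (4*x^6 + 8*x^5 + 8*x^4 - 8*x^3 - 11*x^2 - 6*x + 9) dx. Term by term:
    ∫_0^3 4*x^6 dx = 8748/7;  ∫_0^3 8*x^5 dx = 972;  ∫_0^3 8*x^4 dx = 1944/5;
    ∫_0^3 -8*x^3 dx = -162;  ∫_0^3 -11*x^2 dx = -99;  ∫_0^3 -6*x dx = -27;
    ∫_0^3 9 dx = 27.
  Sum: 8748/7 + 972 + 1944/5 − 162 − 99 − 27 + 27 = 82233/35.
  ∫_0^3 u'(x)^2 dx = ∫_0^3 (36*x^4 + 48*x^3 + 28*x^2 + 8*x + 1) dx. Term by term:
    ∫_0^3 36*x^4 dx = 8748/5;  ∫_0^3 48*x^3 dx = 972;  ∫_0^3 28*x^2 dx = 252;
    ∫_0^3 8*x dx = 36;  ∫_0^3 1 dx = 3.
  Sum: 8748/5 + 972 + 252 + 36 + 3 = 15063/5.
Adding: ||u||_{H^1}^2 = 82233/35 + 15063/5 = 187674/35.


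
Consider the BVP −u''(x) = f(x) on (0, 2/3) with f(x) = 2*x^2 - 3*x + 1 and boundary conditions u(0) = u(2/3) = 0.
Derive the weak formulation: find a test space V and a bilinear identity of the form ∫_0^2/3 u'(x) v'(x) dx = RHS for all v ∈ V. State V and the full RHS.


V = H^1_0(0, 2/3) (so v(0) = v(2/3) = 0); weak form: ∫_0^2/3 u'v' dx = ∫_0^2/3 (2*x^2 - 3*x + 1) v dx for all v ∈ V.

Multiply both sides by a test function v and integrate from 0 to 2/3:
  ∫_0^2/3 −u''(x) v(x) dx = ∫_0^2/3 f(x) v(x) dx.
Integrate the LHS by parts once:
  ∫_0^2/3 −u'' v dx = −[u'(x) v(x)]_0^2/3 + ∫_0^2/3 u'(x) v'(x) dx.
Thus ∫_0^2/3 u'(x) v'(x) dx = ∫_0^2/3 f(x) v(x) dx + [u'(x) v(x)]_0^2/3.
Choose V so that boundary terms are either known or forced to vanish.
u is Dirichlet: u(0) = u(2/3) = 0. Let V = H^1_0(0, 2/3); then v(0) = v(2/3) = 0, and [u' v]_0^2/3 = 0.
Weak formulation: find u (satisfying any essential BC) such that ∫_0^2/3 u'(x) v'(x) dx = ∫_0^2/3 f v dx for all v ∈ V.
Substituting f(x) = 2*x^2 - 3*x + 1, the right-hand side is ∫_0^2/3 (2*x^2 - 3*x + 1) v dx.


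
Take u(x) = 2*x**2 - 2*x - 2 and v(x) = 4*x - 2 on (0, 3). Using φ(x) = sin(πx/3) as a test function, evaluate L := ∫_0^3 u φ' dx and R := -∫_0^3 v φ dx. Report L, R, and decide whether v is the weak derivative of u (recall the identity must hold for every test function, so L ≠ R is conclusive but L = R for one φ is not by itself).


LHS = -24/π, RHS = -24/π. Yes, v = u' weakly.

u(x) = 2*x**2 - 2*x - 2, classical derivative u'(x) = 4*x - 2.
φ(x) = sin(πx/3), so φ'(x) = π*cos(π*x/3)/3.
Note φ(0) = φ(3) = 0, so the boundary term u·φ vanishes.
LHS = ∫_0^3 u(x) φ'(x) dx = ∫_0^3 (2*π*x^2*cos(π*x/3)/3 - 2*π*x*cos(π*x/3)/3 - 2*π*cos(π*x/3)/3) dx. Term by term:
  ∫_0^3 -2*π*cos(π*x/3)/3 dx = 0;  ∫_0^3 -2*π*x*cos(π*x/3)/3 dx = 12/π;  ∫_0^3 2*π*x^2*cos(π*x/3)/3 dx = -36/π.
Sum: 0 + 12/π − 36/π = -24/π.
So LHS = -24/π.
∫_0^3 v(x) φ(x) dx = ∫_0^3 (4*x*sin(π*x/3) - 2*sin(π*x/3)) dx. Term by term:
  ∫_0^3 -2*sin(π*x/3) dx = -12/π;  ∫_0^3 4*x*sin(π*x/3) dx = 36/π.
Sum: -12/π + 36/π = 24/π.
So RHS = -∫_0^3 v(x) φ(x) dx = -24/π.
LHS = RHS, so the identity holds for this test φ.
Moreover u is smooth here and v(x) = u'(x) = 4*x - 2 pointwise, so the identity holds for every test function. Hence v is the weak derivative of u.


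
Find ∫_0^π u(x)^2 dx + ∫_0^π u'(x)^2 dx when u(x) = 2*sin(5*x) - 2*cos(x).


||u||_{H^1(0,π)}^2 = 56*π

u'(x) = 2*sin(x) + 10*cos(5*x).
Expand u² and (u')² and integrate term by term on (0, π), using: for integers n ≥ 1, ∫_0^π sin²(nx) dx = ∫_0^π cos²(nx) dx = π/2; for n ≠ n', ∫_0^π sin(nx)sin(n'x) dx = ∫_0^π cos(nx)cos(n'x) dx = 0; and by product-to-sum, ∫_0^π sin(nx)cos(n'x) dx = ½∫_0^π [sin((n+n')x) + sin((n−n')x)] dx, which is 0 when n+n' is even and 2n/(n²−n'²) when n+n' is odd (it need not vanish on (0, π)).
  u² squared terms: (-2)²·∫cos(x)² dx = 4·π/2 = 2*π;  (2)²·∫sin(5x)² dx = 4·π/2 = 2*π.
  u² cross terms: 2·(-2)·(2)·∫cos(x)·sin(5x) dx = -8·(0) = 0.
  So ∫_0^π u² dx = 2*π + 2*π + 0 = 4*π.
  (u')² squared terms: (2)²·∫sin(x)² dx = 4·π/2 = 2*π;  (10)²·∫cos(5x)² dx = 100·π/2 = 50*π.
  (u')² cross terms: 2·(2)·(10)·∫sin(x)·cos(5x) dx = 40·(0) = 0.
  So ∫_0^π (u')² dx = 2*π + 50*π + 0 = 52*π.
||u||_{H^1}^2 = (4*π) + (52*π) = 56*π.


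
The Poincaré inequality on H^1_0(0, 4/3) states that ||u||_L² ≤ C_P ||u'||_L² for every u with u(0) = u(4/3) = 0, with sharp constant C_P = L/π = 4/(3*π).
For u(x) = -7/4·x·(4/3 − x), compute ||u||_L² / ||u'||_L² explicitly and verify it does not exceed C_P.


||u||_L² / ||u'||_L² = 2*sqrt(10)/15 < C_P = 4/(3*π).

u(x) = -7/4·x·(4/3 − x), so u'(x) = 7*x/2 - 7/3.
u(x) = -7/4·x·(4/3 − x) vanishes at x = 0 and x = 4/3, so u ∈ H^1_0(0, 4/3). Differentiate via the product rule and integrate the resulting polynomials term by term.
  ∫_0^4/3 u² dx = ∫_0^4/3 (49*x^4/16 - 49*x^3/6 + 49*x^2/9) dx. Term by term:
    ∫_0^4/3 49*x^4/16 dx = 3136/1215;  ∫_0^4/3 -49*x^3/6 dx = -1568/243;  ∫_0^4/3 49*x^2/9 dx = 3136/729.
  Sum: 3136/1215 − 1568/243 + 3136/729 = 1568/3645.
  ∫_0^4/3 (u')² dx = ∫_0^4/3 (49*x^2/4 - 49*x/3 + 49/9) dx. Term by term:
    ∫_0^4/3 49*x^2/4 dx = 784/81;  ∫_0^4/3 -49*x/3 dx = -392/27;  ∫_0^4/3 49/9 dx = 196/27.
  Sum: 784/81 − 392/27 + 196/27 = 196/81.
∫_0^4/3 u² dx = 1568/3645, so ||u||_L² = 28*sqrt(10)/135.
∫_0^4/3 (u')² dx = 196/81, so ||u'||_L² = 14/9.
Ratio ||u||_L² / ||u'||_L² = 2*sqrt(10)/15.
Sharp Poincaré constant on H^1_0(0, 4/3) is C_P = L/π = 4/(3*π), achieved by sin(3*π/4·x).
A polynomial bump cannot attain the sharp Poincaré constant (only the first sine eigenfunction does), so the ratio is strictly less than C_P, consistent with ||u||_L² ≤ C_P ||u'||_L².
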